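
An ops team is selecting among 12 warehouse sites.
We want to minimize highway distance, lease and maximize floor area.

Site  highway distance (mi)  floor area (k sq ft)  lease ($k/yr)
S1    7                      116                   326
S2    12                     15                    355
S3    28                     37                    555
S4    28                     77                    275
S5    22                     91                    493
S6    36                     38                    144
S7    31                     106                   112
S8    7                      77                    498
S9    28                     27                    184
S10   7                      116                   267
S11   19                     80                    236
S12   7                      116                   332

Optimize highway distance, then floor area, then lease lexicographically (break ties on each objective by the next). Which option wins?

First minimize highway distance: best is 7, kept {S1, S8, S10, S12}.
Then maximize floor area: best is 116, kept {S1, S10, S12}.
Then minimize lease: best is 267, kept {S10}.

S10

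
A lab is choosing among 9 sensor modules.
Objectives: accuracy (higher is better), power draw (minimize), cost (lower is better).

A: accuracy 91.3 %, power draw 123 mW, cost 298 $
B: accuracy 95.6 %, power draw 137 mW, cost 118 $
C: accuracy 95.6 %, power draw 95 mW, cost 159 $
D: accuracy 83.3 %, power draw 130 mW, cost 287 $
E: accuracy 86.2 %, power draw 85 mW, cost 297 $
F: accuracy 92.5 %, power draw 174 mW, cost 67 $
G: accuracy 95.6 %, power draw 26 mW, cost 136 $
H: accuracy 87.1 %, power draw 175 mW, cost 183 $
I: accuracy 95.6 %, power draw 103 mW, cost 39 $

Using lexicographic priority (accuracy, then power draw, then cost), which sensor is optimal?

First maximize accuracy: best is 95.6, kept {B, C, G, I}.
Then minimize power draw: best is 26, kept {G}.

G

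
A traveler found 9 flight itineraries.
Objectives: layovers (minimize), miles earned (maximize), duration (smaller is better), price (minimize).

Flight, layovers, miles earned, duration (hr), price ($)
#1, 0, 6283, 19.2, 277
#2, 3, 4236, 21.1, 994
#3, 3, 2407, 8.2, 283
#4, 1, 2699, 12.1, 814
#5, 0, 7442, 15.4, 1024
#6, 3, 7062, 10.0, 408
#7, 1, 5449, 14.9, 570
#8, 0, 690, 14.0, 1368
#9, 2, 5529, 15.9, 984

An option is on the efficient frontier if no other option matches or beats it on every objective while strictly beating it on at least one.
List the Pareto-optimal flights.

#1, #3, #4, #5, #6, #7, #8, #9

#1: not dominated (best price).
#2: dominated by #1 (layovers 0≤3, miles earned 6283≥4236, duration 19.2≤21.1, price 277≤994).
#3: not dominated (best duration).
#4: not dominated.
#5: not dominated (best miles earned).
#6: not dominated.
#7: not dominated.
#8: not dominated.
#9: not dominated.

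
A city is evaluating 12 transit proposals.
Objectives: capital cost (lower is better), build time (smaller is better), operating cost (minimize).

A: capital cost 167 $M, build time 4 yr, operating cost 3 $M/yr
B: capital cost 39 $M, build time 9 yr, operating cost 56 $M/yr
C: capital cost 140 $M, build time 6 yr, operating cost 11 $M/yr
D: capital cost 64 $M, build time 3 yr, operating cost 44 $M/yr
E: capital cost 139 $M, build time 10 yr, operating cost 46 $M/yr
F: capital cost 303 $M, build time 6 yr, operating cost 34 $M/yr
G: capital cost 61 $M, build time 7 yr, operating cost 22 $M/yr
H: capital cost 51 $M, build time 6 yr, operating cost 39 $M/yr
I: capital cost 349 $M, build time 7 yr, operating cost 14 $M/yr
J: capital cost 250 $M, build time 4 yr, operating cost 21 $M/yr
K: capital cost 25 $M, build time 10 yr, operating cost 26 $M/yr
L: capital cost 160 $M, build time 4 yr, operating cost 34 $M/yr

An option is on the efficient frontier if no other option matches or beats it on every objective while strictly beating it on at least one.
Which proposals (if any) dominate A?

none

B: worse on build time (9 vs 4).
C: worse on build time (6 vs 4).
D: worse on operating cost (44 vs 3).
E: worse on build time (10 vs 4).
F: worse on capital cost (303 vs 167).
G: worse on build time (7 vs 4).
H: worse on build time (6 vs 4).
I: worse on capital cost (349 vs 167).
J: worse on capital cost (250 vs 167).
K: worse on build time (10 vs 4).
L: worse on operating cost (34 vs 3).
No option dominates A.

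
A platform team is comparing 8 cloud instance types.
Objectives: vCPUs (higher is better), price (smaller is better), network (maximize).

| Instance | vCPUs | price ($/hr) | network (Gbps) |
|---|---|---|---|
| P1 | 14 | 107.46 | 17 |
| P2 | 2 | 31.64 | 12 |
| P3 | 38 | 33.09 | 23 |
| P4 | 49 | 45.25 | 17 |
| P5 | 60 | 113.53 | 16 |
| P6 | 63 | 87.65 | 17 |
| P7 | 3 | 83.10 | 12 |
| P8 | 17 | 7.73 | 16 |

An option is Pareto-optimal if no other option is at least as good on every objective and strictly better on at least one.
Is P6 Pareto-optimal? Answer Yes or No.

P1: worse on vCPUs (14 vs 63).
P2: worse on vCPUs (2 vs 63).
P3: worse on vCPUs (38 vs 63).
P4: worse on vCPUs (49 vs 63).
P5: worse on vCPUs (60 vs 63).
P7: worse on vCPUs (3 vs 63).
P8: worse on vCPUs (17 vs 63).
No option is at least as good as P6 on every objective and strictly better on one.

Yes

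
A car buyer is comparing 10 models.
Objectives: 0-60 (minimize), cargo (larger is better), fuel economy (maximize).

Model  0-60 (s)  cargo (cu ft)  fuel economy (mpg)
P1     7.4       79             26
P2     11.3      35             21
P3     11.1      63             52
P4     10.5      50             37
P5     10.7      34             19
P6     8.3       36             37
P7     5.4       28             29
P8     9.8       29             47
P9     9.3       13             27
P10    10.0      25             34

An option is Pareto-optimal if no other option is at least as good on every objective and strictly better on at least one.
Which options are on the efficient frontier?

P1, P3, P4, P6, P7, P8

P1: not dominated (best cargo).
P2: dominated by P1 (0-60 7.4≤11.3, cargo 79≥35, fuel economy 26≥21).
P3: not dominated (best fuel economy).
P4: not dominated.
P5: dominated by P1 (0-60 7.4≤10.7, cargo 79≥34, fuel economy 26≥19).
P6: not dominated.
P7: not dominated (best 0-60).
P8: not dominated.
P9: dominated by P6 (0-60 8.3≤9.3, cargo 36≥13, fuel economy 37≥27).
P10: dominated by P6 (0-60 8.3≤10.0, cargo 36≥25, fuel economy 37≥34).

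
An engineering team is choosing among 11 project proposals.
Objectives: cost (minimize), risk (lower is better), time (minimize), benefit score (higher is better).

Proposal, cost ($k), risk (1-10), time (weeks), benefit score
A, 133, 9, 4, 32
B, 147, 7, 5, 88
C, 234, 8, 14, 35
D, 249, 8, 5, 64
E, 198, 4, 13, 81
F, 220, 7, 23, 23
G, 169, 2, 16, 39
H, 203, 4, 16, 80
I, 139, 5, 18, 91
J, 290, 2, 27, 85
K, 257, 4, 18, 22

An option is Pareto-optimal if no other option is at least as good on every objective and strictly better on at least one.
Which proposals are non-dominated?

A: not dominated (best cost).
B: not dominated.
C: dominated by B (cost 147≤234, risk 7≤8, time 5≤14, benefit score 88≥35).
D: dominated by B (cost 147≤249, risk 7≤8, time 5≤5, benefit score 88≥64).
E: not dominated.
F: dominated by B (cost 147≤220, risk 7≤7, time 5≤23, benefit score 88≥23).
G: not dominated.
H: dominated by E (cost 198≤203, risk 4≤4, time 13≤16, benefit score 81≥80).
I: not dominated (best benefit score).
J: not dominated.
K: dominated by E (cost 198≤257, risk 4≤4, time 13≤18, benefit score 81≥22).

A, B, E, G, I, J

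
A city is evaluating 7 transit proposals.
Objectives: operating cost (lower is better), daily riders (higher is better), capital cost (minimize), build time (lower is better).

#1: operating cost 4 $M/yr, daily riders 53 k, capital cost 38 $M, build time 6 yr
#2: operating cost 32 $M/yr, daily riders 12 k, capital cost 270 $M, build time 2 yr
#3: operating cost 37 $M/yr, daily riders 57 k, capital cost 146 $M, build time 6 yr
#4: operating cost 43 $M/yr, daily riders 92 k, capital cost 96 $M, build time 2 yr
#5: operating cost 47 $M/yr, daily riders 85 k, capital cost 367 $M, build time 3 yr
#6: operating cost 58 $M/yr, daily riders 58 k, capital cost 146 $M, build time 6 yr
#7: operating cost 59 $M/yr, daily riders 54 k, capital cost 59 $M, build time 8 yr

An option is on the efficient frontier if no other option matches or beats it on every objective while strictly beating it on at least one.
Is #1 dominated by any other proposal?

No

#2: worse on operating cost (32 vs 4).
#3: worse on operating cost (37 vs 4).
#4: worse on operating cost (43 vs 4).
#5: worse on operating cost (47 vs 4).
#6: worse on operating cost (58 vs 4).
#7: worse on operating cost (59 vs 4).
No option is at least as good as #1 on every objective and strictly better on one.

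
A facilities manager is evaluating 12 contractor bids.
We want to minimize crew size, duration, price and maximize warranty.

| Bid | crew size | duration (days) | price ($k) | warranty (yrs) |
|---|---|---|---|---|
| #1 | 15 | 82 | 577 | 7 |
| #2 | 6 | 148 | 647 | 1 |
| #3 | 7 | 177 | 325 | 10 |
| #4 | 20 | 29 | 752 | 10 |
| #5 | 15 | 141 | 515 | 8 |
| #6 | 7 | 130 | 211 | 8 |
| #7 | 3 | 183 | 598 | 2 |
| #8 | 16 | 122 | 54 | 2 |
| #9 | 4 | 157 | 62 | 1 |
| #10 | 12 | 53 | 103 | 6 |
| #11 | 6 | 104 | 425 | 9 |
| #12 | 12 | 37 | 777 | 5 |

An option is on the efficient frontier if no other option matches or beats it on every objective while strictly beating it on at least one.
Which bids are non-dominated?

#1: not dominated.
#2: dominated by #11 (crew size 6≤6, duration 104≤148, price 425≤647, warranty 9≥1).
#3: not dominated.
#4: not dominated (best duration).
#5: dominated by #6 (crew size 7≤15, duration 130≤141, price 211≤515, warranty 8≥8).
#6: not dominated.
#7: not dominated (best crew size).
#8: not dominated (best price).
#9: not dominated.
#10: not dominated.
#11: not dominated.
#12: not dominated.

#1, #3, #4, #6, #7, #8, #9, #10, #11, #12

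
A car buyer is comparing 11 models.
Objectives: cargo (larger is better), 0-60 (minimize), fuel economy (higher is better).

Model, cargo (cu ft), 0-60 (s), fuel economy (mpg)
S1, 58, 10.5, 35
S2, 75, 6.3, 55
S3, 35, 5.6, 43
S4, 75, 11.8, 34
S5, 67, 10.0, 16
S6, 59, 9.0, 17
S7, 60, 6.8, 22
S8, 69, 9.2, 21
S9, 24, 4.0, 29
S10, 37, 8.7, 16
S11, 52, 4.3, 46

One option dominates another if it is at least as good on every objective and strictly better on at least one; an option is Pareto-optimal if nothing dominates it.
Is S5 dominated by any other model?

S2 vs S5: cargo 75≥67, 0-60 6.3≤10.0, fuel economy 55≥16 — S2 is at least as good on every objective and strictly better on at least one, so S2 dominates S5.

Yes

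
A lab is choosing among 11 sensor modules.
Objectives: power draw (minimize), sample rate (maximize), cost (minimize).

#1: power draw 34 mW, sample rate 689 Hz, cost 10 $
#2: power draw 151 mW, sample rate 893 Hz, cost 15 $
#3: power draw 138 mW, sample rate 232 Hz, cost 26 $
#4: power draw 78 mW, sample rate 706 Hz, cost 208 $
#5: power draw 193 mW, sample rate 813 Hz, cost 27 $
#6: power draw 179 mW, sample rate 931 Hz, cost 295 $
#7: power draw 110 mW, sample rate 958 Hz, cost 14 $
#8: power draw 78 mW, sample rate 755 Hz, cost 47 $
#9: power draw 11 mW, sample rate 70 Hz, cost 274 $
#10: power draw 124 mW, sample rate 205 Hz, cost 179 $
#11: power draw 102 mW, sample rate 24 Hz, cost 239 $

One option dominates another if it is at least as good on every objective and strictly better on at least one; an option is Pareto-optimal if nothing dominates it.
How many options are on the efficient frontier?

4

#1: not dominated (best cost).
#2: dominated by #7 (power draw 110≤151, sample rate 958≥893, cost 14≤15).
#3: dominated by #1 (power draw 34≤138, sample rate 689≥232, cost 10≤26).
#4: dominated by #8 (power draw 78≤78, sample rate 755≥706, cost 47≤208).
#5: dominated by #2 (power draw 151≤193, sample rate 893≥813, cost 15≤27).
#6: dominated by #7 (power draw 110≤179, sample rate 958≥931, cost 14≤295).
#7: not dominated (best sample rate).
#8: not dominated.
#9: not dominated (best power draw).
#10: dominated by #1 (power draw 34≤124, sample rate 689≥205, cost 10≤179).
#11: dominated by #1 (power draw 34≤102, sample rate 689≥24, cost 10≤239).
Pareto-optimal: #1, #7, #8, #9 → 4.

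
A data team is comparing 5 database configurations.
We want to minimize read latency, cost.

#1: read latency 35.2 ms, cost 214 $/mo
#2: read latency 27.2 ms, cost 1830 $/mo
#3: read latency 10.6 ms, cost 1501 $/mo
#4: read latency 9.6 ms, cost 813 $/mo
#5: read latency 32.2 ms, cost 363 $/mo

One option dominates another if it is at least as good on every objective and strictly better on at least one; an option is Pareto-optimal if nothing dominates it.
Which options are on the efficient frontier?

#1: not dominated (best cost).
#2: dominated by #3 (read latency 10.6≤27.2, cost 1501≤1830).
#3: dominated by #4 (read latency 9.6≤10.6, cost 813≤1501).
#4: not dominated (best read latency).
#5: not dominated.

#1, #4, #5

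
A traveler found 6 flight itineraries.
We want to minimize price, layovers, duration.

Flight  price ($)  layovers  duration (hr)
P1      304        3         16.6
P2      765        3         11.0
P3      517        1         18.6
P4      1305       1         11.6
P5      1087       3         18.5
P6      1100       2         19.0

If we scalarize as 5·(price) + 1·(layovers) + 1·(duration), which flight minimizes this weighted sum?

P1: 5·304 + 1·3 + 1·16.6 = 1539.6
P2: 5·765 + 1·3 + 1·11.0 = 3839.0
P3: 5·517 + 1·1 + 1·18.6 = 2604.6
P4: 5·1305 + 1·1 + 1·11.6 = 6537.6
P5: 5·1087 + 1·3 + 1·18.5 = 5456.5
P6: 5·1100 + 1·2 + 1·19.0 = 5521.0
Lowest: P1 at 1539.6.

P1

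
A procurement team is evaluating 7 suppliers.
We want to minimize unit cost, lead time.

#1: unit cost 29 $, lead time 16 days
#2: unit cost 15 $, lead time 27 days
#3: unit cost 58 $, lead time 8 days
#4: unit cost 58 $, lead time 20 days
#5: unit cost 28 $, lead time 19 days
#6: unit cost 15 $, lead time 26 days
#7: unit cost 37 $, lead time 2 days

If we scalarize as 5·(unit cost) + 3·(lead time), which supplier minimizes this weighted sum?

#1: 5·29 + 3·16 = 193
#2: 5·15 + 3·27 = 156
#3: 5·58 + 3·8 = 314
#4: 5·58 + 3·20 = 350
#5: 5·28 + 3·19 = 197
#6: 5·15 + 3·26 = 153
#7: 5·37 + 3·2 = 191
Lowest: #6 at 153.

#6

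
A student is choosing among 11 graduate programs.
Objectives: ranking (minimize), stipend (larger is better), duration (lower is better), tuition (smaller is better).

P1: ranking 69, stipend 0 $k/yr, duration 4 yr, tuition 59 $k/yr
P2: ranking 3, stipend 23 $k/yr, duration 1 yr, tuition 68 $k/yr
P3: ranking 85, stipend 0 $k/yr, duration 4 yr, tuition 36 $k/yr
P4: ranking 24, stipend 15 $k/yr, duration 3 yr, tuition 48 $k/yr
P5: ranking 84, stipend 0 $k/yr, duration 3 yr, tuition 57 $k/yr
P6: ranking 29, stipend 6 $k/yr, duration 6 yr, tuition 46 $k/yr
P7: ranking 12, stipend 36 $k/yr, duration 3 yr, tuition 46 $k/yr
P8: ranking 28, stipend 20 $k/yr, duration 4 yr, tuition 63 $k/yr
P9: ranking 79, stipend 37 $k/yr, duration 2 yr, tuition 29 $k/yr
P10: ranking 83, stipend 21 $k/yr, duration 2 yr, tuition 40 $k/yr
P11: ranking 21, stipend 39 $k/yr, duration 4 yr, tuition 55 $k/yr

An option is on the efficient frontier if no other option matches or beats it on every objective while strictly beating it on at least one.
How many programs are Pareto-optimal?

4

P1: dominated by P4 (ranking 24≤69, stipend 15≥0, duration 3≤4, tuition 48≤59).
P2: not dominated (best ranking).
P3: dominated by P9 (ranking 79≤85, stipend 37≥0, duration 2≤4, tuition 29≤36).
P4: dominated by P7 (ranking 12≤24, stipend 36≥15, duration 3≤3, tuition 46≤48).
P5: dominated by P4 (ranking 24≤84, stipend 15≥0, duration 3≤3, tuition 48≤57).
P6: dominated by P7 (ranking 12≤29, stipend 36≥6, duration 3≤6, tuition 46≤46).
P7: not dominated.
P8: dominated by P7 (ranking 12≤28, stipend 36≥20, duration 3≤4, tuition 46≤63).
P9: not dominated (best tuition).
P10: dominated by P9 (ranking 79≤83, stipend 37≥21, duration 2≤2, tuition 29≤40).
P11: not dominated (best stipend).
Pareto-optimal: P2, P7, P9, P11 → 4.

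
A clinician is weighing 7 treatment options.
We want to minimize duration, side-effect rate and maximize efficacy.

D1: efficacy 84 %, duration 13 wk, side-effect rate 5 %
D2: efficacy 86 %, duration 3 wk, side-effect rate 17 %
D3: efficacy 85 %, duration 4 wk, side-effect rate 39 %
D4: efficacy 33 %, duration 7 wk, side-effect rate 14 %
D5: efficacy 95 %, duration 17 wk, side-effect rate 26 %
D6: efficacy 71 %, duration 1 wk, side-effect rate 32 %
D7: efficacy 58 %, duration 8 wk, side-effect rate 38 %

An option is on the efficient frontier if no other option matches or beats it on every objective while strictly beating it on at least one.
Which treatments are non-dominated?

D1, D2, D4, D5, D6

D1: not dominated (best side-effect rate).
D2: not dominated.
D3: dominated by D2 (efficacy 86≥85, duration 3≤4, side-effect rate 17≤39).
D4: not dominated.
D5: not dominated (best efficacy).
D6: not dominated (best duration).
D7: dominated by D2 (efficacy 86≥58, duration 3≤8, side-effect rate 17≤38).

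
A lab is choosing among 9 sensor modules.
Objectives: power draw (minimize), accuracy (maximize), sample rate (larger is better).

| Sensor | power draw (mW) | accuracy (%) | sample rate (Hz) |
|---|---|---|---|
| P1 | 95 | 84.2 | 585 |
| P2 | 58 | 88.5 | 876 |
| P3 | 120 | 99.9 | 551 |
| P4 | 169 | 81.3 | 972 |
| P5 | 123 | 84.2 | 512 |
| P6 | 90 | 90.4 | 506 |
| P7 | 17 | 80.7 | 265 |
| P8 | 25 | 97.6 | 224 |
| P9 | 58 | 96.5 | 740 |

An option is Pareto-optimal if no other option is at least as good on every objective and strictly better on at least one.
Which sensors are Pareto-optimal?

P1: dominated by P2 (power draw 58≤95, accuracy 88.5≥84.2, sample rate 876≥585).
P2: not dominated.
P3: not dominated (best accuracy).
P4: not dominated (best sample rate).
P5: dominated by P1 (power draw 95≤123, accuracy 84.2≥84.2, sample rate 585≥512).
P6: dominated by P9 (power draw 58≤90, accuracy 96.5≥90.4, sample rate 740≥506).
P7: not dominated (best power draw).
P8: not dominated.
P9: not dominated.

P2, P3, P4, P7, P8, P9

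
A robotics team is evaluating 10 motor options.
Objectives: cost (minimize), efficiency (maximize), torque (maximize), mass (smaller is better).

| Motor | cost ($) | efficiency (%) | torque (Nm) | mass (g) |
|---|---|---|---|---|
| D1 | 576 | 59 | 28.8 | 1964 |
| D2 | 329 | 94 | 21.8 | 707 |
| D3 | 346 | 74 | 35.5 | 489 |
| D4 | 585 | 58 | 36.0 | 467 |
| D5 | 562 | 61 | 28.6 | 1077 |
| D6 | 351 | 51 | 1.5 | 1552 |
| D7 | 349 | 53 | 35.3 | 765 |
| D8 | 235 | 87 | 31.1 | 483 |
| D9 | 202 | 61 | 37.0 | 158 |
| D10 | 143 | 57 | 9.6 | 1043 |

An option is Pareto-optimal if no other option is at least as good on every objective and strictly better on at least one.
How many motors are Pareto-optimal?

D1: dominated by D3 (cost 346≤576, efficiency 74≥59, torque 35.5≥28.8, mass 489≤1964).
D2: not dominated (best efficiency).
D3: not dominated.
D4: dominated by D9 (cost 202≤585, efficiency 61≥58, torque 37.0≥36.0, mass 158≤467).
D5: dominated by D3 (cost 346≤562, efficiency 74≥61, torque 35.5≥28.6, mass 489≤1077).
D6: dominated by D2 (cost 329≤351, efficiency 94≥51, torque 21.8≥1.5, mass 707≤1552).
D7: dominated by D3 (cost 346≤349, efficiency 74≥53, torque 35.5≥35.3, mass 489≤765).
D8: not dominated.
D9: not dominated (best torque).
D10: not dominated (best cost).
Pareto-optimal: D2, D3, D8, D9, D10 → 5.

5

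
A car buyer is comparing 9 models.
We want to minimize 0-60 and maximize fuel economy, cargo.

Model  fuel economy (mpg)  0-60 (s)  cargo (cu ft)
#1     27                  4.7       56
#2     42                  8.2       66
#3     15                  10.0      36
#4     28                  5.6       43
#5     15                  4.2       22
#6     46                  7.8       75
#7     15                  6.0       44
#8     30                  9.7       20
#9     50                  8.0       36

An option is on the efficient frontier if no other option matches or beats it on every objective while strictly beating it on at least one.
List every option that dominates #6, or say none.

#1: worse on fuel economy (27 vs 46).
#2: worse on fuel economy (42 vs 46).
#3: worse on fuel economy (15 vs 46).
#4: worse on fuel economy (28 vs 46).
#5: worse on fuel economy (15 vs 46).
#7: worse on fuel economy (15 vs 46).
#8: worse on fuel economy (30 vs 46).
#9: worse on 0-60 (8.0 vs 7.8).
No option dominates #6.

none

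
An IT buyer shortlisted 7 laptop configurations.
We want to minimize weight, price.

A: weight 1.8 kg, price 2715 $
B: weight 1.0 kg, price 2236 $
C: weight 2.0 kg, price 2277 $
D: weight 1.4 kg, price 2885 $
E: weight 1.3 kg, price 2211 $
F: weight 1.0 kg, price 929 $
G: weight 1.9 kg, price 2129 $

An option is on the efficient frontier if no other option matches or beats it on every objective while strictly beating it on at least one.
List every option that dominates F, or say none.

none

A: worse on weight (1.8 vs 1.0).
B: worse on price (2236 vs 929).
C: worse on weight (2.0 vs 1.0).
D: worse on weight (1.4 vs 1.0).
E: worse on weight (1.3 vs 1.0).
G: worse on weight (1.9 vs 1.0).
No option dominates F.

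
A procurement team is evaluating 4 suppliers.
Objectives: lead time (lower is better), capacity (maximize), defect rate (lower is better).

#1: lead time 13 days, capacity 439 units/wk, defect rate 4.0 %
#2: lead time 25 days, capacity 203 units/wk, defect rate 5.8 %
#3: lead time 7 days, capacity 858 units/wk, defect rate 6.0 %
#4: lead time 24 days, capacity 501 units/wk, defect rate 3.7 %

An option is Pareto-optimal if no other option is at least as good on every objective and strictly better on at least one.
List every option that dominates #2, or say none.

#1, #4

#1: lead time 13≤25, capacity 439≥203, defect rate 4.0≤5.8 — dominates #2.
#4: lead time 24≤25, capacity 501≥203, defect rate 3.7≤5.8 — dominates #2.
Others (#3) are each worse than #2 on at least one objective.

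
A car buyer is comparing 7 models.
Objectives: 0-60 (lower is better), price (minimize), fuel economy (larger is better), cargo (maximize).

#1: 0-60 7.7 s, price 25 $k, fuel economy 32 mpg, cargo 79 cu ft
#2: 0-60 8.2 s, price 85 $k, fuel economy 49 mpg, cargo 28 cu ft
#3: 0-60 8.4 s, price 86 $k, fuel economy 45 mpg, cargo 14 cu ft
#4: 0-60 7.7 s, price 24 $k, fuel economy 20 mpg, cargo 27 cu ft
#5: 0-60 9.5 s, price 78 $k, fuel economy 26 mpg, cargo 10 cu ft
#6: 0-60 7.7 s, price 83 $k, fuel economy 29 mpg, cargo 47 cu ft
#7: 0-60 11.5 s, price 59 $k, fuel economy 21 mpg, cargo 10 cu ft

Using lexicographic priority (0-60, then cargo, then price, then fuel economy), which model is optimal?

#1

First minimize 0-60: best is 7.7, kept {#1, #4, #6}.
Then maximize cargo: best is 79, kept {#1}.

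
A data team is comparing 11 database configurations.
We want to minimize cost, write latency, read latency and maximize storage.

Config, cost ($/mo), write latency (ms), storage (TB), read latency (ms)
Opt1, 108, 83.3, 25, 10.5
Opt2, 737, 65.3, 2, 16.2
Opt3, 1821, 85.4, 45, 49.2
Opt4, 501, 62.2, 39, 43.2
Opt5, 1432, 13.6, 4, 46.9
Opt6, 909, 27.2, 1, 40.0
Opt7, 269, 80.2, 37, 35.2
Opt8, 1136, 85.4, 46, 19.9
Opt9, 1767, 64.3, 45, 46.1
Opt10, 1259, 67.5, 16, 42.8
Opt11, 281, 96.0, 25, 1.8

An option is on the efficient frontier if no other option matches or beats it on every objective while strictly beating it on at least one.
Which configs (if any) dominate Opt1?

none

Opt2: worse on cost (737 vs 108).
Opt3: worse on cost (1821 vs 108).
Opt4: worse on cost (501 vs 108).
Opt5: worse on cost (1432 vs 108).
Opt6: worse on cost (909 vs 108).
Opt7: worse on cost (269 vs 108).
Opt8: worse on cost (1136 vs 108).
Opt9: worse on cost (1767 vs 108).
Opt10: worse on cost (1259 vs 108).
Opt11: worse on cost (281 vs 108).
No option dominates Opt1.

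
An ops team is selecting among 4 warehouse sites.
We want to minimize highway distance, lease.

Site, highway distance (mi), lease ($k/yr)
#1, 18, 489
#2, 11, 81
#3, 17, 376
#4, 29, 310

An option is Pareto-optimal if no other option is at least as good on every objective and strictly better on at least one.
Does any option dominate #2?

No

#1: worse on highway distance (18 vs 11).
#3: worse on highway distance (17 vs 11).
#4: worse on highway distance (29 vs 11).
No option is at least as good as #2 on every objective and strictly better on one.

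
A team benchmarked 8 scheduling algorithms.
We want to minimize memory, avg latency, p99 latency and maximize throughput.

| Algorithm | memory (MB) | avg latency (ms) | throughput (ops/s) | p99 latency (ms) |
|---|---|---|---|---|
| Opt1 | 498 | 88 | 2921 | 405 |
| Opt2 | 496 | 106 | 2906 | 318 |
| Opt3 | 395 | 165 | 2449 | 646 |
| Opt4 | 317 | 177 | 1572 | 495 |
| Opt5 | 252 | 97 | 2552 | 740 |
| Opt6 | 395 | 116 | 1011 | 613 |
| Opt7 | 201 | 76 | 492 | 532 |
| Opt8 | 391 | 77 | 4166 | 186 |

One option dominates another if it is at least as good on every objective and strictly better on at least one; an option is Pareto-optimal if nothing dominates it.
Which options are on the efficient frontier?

Opt4, Opt5, Opt7, Opt8

Opt1: dominated by Opt8 (memory 391≤498, avg latency 77≤88, throughput 4166≥2921, p99 latency 186≤405).
Opt2: dominated by Opt8 (memory 391≤496, avg latency 77≤106, throughput 4166≥2906, p99 latency 186≤318).
Opt3: dominated by Opt8 (memory 391≤395, avg latency 77≤165, throughput 4166≥2449, p99 latency 186≤646).
Opt4: not dominated.
Opt5: not dominated.
Opt6: dominated by Opt8 (memory 391≤395, avg latency 77≤116, throughput 4166≥1011, p99 latency 186≤613).
Opt7: not dominated (best memory).
Opt8: not dominated (best throughput).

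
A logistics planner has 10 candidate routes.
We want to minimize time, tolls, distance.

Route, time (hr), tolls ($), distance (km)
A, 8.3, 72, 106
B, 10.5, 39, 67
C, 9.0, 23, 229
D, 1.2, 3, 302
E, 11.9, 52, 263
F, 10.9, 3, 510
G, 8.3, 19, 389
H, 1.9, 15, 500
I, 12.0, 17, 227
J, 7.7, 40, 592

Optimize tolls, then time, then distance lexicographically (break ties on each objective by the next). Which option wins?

First minimize tolls: best is 3, kept {D, F}.
Then minimize time: best is 1.2, kept {D}.

D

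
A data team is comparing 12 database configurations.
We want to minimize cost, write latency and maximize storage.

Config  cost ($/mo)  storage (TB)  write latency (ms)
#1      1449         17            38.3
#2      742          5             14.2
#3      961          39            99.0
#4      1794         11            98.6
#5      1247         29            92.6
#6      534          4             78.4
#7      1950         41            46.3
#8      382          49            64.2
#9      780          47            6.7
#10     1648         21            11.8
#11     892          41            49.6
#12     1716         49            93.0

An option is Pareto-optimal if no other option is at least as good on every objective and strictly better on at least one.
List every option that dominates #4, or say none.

#1, #5, #8, #9, #10, #11, #12

#1: cost 1449≤1794, storage 17≥11, write latency 38.3≤98.6 — dominates #4.
#5: cost 1247≤1794, storage 29≥11, write latency 92.6≤98.6 — dominates #4.
#8: cost 382≤1794, storage 49≥11, write latency 64.2≤98.6 — dominates #4.
#9: cost 780≤1794, storage 47≥11, write latency 6.7≤98.6 — dominates #4.
#10: cost 1648≤1794, storage 21≥11, write latency 11.8≤98.6 — dominates #4.
#11: cost 892≤1794, storage 41≥11, write latency 49.6≤98.6 — dominates #4.
#12: cost 1716≤1794, storage 49≥11, write latency 93.0≤98.6 — dominates #4.
Others (#2, #3, #6, #7) are each worse than #4 on at least one objective.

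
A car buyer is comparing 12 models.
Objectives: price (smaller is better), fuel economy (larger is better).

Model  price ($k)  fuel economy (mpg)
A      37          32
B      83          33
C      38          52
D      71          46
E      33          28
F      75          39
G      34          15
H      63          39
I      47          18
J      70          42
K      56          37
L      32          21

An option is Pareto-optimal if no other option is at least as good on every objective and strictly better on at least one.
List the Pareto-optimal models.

A: not dominated.
B: dominated by C (price 38≤83, fuel economy 52≥33).
C: not dominated (best fuel economy).
D: dominated by C (price 38≤71, fuel economy 52≥46).
E: not dominated.
F: dominated by C (price 38≤75, fuel economy 52≥39).
G: dominated by E (price 33≤34, fuel economy 28≥15).
H: dominated by C (price 38≤63, fuel economy 52≥39).
I: dominated by A (price 37≤47, fuel economy 32≥18).
J: dominated by C (price 38≤70, fuel economy 52≥42).
K: dominated by C (price 38≤56, fuel economy 52≥37).
L: not dominated (best price).

A, C, E, L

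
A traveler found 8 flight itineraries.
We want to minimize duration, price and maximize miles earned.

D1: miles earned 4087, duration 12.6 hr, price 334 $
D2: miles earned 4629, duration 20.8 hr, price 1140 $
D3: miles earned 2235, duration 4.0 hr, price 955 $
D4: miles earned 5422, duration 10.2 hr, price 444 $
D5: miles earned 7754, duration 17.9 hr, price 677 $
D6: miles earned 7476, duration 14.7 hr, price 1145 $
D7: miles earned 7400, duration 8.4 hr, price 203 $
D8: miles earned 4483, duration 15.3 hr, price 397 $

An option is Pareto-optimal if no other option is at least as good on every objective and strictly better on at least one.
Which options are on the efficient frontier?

D1: dominated by D7 (miles earned 7400≥4087, duration 8.4≤12.6, price 203≤334).
D2: dominated by D4 (miles earned 5422≥4629, duration 10.2≤20.8, price 444≤1140).
D3: not dominated (best duration).
D4: dominated by D7 (miles earned 7400≥5422, duration 8.4≤10.2, price 203≤444).
D5: not dominated (best miles earned).
D6: not dominated.
D7: not dominated (best price).
D8: dominated by D7 (miles earned 7400≥4483, duration 8.4≤15.3, price 203≤397).

D3, D5, D6, D7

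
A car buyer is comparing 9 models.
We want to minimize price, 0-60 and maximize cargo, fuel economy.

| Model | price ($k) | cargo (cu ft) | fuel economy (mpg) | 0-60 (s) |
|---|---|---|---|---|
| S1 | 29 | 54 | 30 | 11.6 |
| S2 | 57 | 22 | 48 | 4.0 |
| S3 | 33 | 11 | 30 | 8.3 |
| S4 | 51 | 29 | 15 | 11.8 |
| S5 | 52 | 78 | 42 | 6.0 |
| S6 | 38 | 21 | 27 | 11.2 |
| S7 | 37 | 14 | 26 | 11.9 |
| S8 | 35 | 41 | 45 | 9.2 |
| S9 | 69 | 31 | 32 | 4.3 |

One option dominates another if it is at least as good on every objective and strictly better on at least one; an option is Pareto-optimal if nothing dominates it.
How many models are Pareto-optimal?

S1: not dominated (best price).
S2: not dominated (best fuel economy).
S3: not dominated.
S4: dominated by S1 (price 29≤51, cargo 54≥29, fuel economy 30≥15, 0-60 11.6≤11.8).
S5: not dominated (best cargo).
S6: dominated by S8 (price 35≤38, cargo 41≥21, fuel economy 45≥27, 0-60 9.2≤11.2).
S7: dominated by S1 (price 29≤37, cargo 54≥14, fuel economy 30≥26, 0-60 11.6≤11.9).
S8: not dominated.
S9: not dominated.
Pareto-optimal: S1, S2, S3, S5, S8, S9 → 6.

6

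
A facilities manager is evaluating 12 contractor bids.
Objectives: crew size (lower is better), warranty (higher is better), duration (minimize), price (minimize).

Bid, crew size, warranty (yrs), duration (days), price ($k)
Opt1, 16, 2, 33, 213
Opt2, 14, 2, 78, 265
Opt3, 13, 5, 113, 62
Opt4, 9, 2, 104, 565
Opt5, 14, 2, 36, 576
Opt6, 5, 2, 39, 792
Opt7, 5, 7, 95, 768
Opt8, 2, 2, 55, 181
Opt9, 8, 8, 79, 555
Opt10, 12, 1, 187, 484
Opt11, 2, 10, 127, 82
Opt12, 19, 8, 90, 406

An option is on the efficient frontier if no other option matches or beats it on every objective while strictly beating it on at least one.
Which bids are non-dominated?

Opt1: not dominated (best duration).
Opt2: dominated by Opt8 (crew size 2≤14, warranty 2≥2, duration 55≤78, price 181≤265).
Opt3: not dominated (best price).
Opt4: dominated by Opt8 (crew size 2≤9, warranty 2≥2, duration 55≤104, price 181≤565).
Opt5: not dominated.
Opt6: not dominated.
Opt7: not dominated.
Opt8: not dominated.
Opt9: not dominated.
Opt10: dominated by Opt8 (crew size 2≤12, warranty 2≥1, duration 55≤187, price 181≤484).
Opt11: not dominated (best warranty).
Opt12: not dominated.

Opt1, Opt3, Opt5, Opt6, Opt7, Opt8, Opt9, Opt11, Opt12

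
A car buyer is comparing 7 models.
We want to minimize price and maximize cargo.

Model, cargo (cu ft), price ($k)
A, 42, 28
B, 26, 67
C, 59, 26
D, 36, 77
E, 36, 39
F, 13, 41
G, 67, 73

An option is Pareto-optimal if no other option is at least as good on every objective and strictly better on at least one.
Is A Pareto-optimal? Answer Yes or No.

No

C vs A: cargo 59≥42, price 26≤28 — C is at least as good on every objective and strictly better on at least one, so C dominates A.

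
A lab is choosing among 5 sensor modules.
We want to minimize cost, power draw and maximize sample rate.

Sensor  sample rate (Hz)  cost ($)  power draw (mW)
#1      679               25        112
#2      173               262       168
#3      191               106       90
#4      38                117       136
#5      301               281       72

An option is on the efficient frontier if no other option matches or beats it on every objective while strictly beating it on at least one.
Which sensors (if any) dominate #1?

#2: worse on sample rate (173 vs 679).
#3: worse on sample rate (191 vs 679).
#4: worse on sample rate (38 vs 679).
#5: worse on sample rate (301 vs 679).
No option dominates #1.

none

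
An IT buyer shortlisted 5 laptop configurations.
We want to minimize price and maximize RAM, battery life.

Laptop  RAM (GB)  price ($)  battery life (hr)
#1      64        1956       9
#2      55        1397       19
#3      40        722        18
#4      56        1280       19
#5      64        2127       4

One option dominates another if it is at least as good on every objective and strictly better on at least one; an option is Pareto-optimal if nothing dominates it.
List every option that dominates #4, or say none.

none

#1: worse on price (1956 vs 1280).
#2: worse on RAM (55 vs 56).
#3: worse on RAM (40 vs 56).
#5: worse on price (2127 vs 1280).
No option dominates #4.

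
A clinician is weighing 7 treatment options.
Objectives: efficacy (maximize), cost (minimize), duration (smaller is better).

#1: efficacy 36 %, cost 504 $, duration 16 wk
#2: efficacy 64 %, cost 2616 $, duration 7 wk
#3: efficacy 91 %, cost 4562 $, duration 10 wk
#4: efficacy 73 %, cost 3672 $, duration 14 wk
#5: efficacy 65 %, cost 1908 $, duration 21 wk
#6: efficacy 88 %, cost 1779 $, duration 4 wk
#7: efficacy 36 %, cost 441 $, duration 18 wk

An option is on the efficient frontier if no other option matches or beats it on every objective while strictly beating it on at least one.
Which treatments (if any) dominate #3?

#1: worse on efficacy (36 vs 91).
#2: worse on efficacy (64 vs 91).
#4: worse on efficacy (73 vs 91).
#5: worse on efficacy (65 vs 91).
#6: worse on efficacy (88 vs 91).
#7: worse on efficacy (36 vs 91).
No option dominates #3.

none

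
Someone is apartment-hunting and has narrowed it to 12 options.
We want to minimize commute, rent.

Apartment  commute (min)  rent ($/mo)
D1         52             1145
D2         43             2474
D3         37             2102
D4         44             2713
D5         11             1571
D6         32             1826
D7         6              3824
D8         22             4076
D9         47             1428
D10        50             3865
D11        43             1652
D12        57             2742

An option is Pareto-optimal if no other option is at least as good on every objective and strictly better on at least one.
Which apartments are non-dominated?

D1: not dominated (best rent).
D2: dominated by D3 (commute 37≤43, rent 2102≤2474).
D3: dominated by D5 (commute 11≤37, rent 1571≤2102).
D4: dominated by D2 (commute 43≤44, rent 2474≤2713).
D5: not dominated.
D6: dominated by D5 (commute 11≤32, rent 1571≤1826).
D7: not dominated (best commute).
D8: dominated by D5 (commute 11≤22, rent 1571≤4076).
D9: not dominated.
D10: dominated by D2 (commute 43≤50, rent 2474≤3865).
D11: dominated by D5 (commute 11≤43, rent 1571≤1652).
D12: dominated by D1 (commute 52≤57, rent 1145≤2742).

D1, D5, D7, D9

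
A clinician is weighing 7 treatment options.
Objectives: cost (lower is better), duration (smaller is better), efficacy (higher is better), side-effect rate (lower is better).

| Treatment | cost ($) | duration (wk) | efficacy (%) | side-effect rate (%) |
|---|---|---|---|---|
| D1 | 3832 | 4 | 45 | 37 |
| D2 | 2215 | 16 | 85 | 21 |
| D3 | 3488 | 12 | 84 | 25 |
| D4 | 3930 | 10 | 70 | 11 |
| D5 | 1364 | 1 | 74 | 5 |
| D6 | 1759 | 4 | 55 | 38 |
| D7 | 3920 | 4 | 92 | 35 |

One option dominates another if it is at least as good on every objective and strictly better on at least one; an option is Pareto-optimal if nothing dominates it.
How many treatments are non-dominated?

D1: dominated by D5 (cost 1364≤3832, duration 1≤4, efficacy 74≥45, side-effect rate 5≤37).
D2: not dominated.
D3: not dominated.
D4: dominated by D5 (cost 1364≤3930, duration 1≤10, efficacy 74≥70, side-effect rate 5≤11).
D5: not dominated (best cost).
D6: dominated by D5 (cost 1364≤1759, duration 1≤4, efficacy 74≥55, side-effect rate 5≤38).
D7: not dominated (best efficacy).
Pareto-optimal: D2, D3, D5, D7 → 4.

4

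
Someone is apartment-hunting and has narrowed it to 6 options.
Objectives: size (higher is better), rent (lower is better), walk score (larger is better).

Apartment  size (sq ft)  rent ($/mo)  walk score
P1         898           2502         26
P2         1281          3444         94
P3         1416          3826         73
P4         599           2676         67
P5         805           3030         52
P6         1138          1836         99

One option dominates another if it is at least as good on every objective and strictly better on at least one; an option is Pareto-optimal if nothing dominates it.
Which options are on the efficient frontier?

P1: dominated by P6 (size 1138≥898, rent 1836≤2502, walk score 99≥26).
P2: not dominated.
P3: not dominated (best size).
P4: dominated by P6 (size 1138≥599, rent 1836≤2676, walk score 99≥67).
P5: dominated by P6 (size 1138≥805, rent 1836≤3030, walk score 99≥52).
P6: not dominated (best rent).

P2, P3, P6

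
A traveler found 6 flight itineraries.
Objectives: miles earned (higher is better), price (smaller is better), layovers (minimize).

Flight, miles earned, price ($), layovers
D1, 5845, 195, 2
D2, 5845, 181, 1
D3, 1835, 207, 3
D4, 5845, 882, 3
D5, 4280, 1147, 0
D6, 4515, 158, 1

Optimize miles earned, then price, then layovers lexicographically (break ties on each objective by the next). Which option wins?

D2

First maximize miles earned: best is 5845, kept {D1, D2, D4}.
Then minimize price: best is 181, kept {D2}.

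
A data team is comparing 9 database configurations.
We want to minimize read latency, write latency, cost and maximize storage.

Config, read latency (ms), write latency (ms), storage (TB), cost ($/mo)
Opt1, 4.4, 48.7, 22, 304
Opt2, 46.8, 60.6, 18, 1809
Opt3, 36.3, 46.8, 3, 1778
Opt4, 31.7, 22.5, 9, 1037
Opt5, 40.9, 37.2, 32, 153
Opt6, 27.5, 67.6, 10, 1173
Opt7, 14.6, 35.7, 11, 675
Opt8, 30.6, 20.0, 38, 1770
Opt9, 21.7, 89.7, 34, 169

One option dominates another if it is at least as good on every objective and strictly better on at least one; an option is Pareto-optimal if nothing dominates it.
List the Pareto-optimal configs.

Opt1, Opt4, Opt5, Opt7, Opt8, Opt9

Opt1: not dominated (best read latency).
Opt2: dominated by Opt1 (read latency 4.4≤46.8, write latency 48.7≤60.6, storage 22≥18, cost 304≤1809).
Opt3: dominated by Opt4 (read latency 31.7≤36.3, write latency 22.5≤46.8, storage 9≥3, cost 1037≤1778).
Opt4: not dominated.
Opt5: not dominated (best cost).
Opt6: dominated by Opt1 (read latency 4.4≤27.5, write latency 48.7≤67.6, storage 22≥10, cost 304≤1173).
Opt7: not dominated.
Opt8: not dominated (best write latency).
Opt9: not dominated.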